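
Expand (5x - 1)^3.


Expand (5x - 1)^3 by repeated multiplication:
  (5x - 1)^2 = 25x^2 - 10x + 1
= 125x^3 - 75x^2 + 15x - 1


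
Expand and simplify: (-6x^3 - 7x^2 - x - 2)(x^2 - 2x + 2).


Distribute each term of the first polynomial:
  (-6x^3)(x^2 - 2x + 2) = -6x^5 + 12x^4 - 12x^3
  (-7x^2)(x^2 - 2x + 2) = -7x^4 + 14x^3 - 14x^2
  (-x)(x^2 - 2x + 2) = -x^3 + 2x^2 - 2x
  (-2)(x^2 - 2x + 2) = -2x^2 + 4x - 4
Sum: -6x^5 + 5x^4 + x^3 - 14x^2 + 2x - 4


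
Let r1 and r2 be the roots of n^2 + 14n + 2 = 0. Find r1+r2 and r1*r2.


For an^2+bn+c=0: sum = -b/a, product = c/a.
a=1, b=14, c=2
Sum = -(14)/1 = -14
Product = (2)/1 = 2


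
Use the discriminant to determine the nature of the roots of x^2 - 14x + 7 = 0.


D = b^2 - 4ac = (-14)^2 - 4(1)(7) = 196 - 28 = 168
Since D > 0: two distinct irrational roots


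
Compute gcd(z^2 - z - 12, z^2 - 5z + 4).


Factor each:
  z^2 - z - 12 = (z - 4)(z + 3)
  z^2 - 5z + 4 = (z - 4)(z - 1)
Common monic factor: z - 4


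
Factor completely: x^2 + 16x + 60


Roots satisfy r1 + r2 = -b/a = -16 and r1*r2 = c/a = 60.
So r1 = -10, r2 = -6.
x^2 + 16x + 60 = (x - r1)(x - r2) = (x + 10)(x + 6)


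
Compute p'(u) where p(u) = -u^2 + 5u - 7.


Apply the power rule term by term:
  d/du(-u^2) = -2u
  d/du(5u) = 5
  d/du(-7) = 0
p'(u) = -2u + 5


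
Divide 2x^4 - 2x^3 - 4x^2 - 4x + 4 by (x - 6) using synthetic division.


Synthetic division with c = 6. Coefficients: 2, -2, -4, -4, 4
Bring down 2.
  2 * 6 = 12; 12 - 2 = 10
  10 * 6 = 60; 60 - 4 = 56
  56 * 6 = 336; 336 - 4 = 332
  332 * 6 = 1992; 1992 + 4 = 1996
Quotient: 2x^3 + 10x^2 + 56x + 332, Remainder: 1996


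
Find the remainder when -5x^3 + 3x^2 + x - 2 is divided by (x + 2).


By the Remainder Theorem, the remainder equals p(-2):
  -5*(-2)^3 = 40
  3*(-2)^2 = 12
  1*(-2)^1 = -2
  constant: -2
Sum: 40 + 12 - 2 - 2 = 48


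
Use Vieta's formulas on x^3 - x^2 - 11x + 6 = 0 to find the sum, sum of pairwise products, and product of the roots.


Monic cubic x^3+bx^2+cx+d=0: sum=-b, pairwise sum=c, product=-d.
b=-1, c=-11, d=6
r1+r2+r3 = 1
r1r2+r1r3+r2r3 = -11
r1r2r3 = -6


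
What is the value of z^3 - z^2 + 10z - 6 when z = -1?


Using direct substitution:
  1 * (-1)^3 = -1
  -1 * (-1)^2 = -1
  10 * (-1)^1 = -10
  constant: -6
Sum = -1 - 1 - 10 - 6 = -18


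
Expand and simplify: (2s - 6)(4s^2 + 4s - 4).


Distribute each term of the first polynomial:
  (2s)(4s^2 + 4s - 4) = 8s^3 + 8s^2 - 8s
  (-6)(4s^2 + 4s - 4) = -24s^2 - 24s + 24
Sum: 8s^3 - 16s^2 - 32s + 24


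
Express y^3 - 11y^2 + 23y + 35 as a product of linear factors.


Try integer roots (divisors of 35). y=7: p(7)=0.
Divide out (y - 7): quotient is y^2 - 4y - 5.
Factor the quadratic: (y - 5)(y + 1)
Result: (y - 7)(y - 5)(y + 1)


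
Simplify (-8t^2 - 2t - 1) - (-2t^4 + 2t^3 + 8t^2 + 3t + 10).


Distribute the minus sign:
  (-8t^2 - 2t - 1)
- (-2t^4 + 2t^3 + 8t^2 + 3t + 10)
Negate second polynomial: 2t^4 - 2t^3 - 8t^2 - 3t - 10
Add: 2t^4 - 2t^3 - 16t^2 - 5t - 11


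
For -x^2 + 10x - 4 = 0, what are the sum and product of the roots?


For ax^2+bx+c=0: sum = -b/a, product = c/a.
a=-1, b=10, c=-4
Sum = -(10)/-1 = 10
Product = (-4)/-1 = 4


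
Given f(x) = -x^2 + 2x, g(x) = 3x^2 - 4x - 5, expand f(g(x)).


Substitute g(x) into f:
f(g(x)) = -1*(3x^2 - 4x - 5)^2 + 2*(3x^2 - 4x - 5)
(3x^2 - 4x - 5)^2 = 9x^4 - 24x^3 - 14x^2 + 40x + 25
Expand and combine: -9x^4 + 24x^3 + 20x^2 - 48x - 35


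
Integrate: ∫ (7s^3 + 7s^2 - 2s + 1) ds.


Reverse power rule on each term:
  ∫ 7s^3 ds = (7/4)s^4
  ∫ 7s^2 ds = (7/3)s^3
  ∫ -2s ds = -s^2
  ∫ 1 ds = s
F(s) = (7/4)s^4 + (7/3)s^3 - s^2 + s + C


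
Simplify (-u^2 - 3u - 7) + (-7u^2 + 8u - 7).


Align terms by degree and add:
  -u^2 - 3u - 7
  -7u^2 + 8u - 7
= -8u^2 + 5u - 14


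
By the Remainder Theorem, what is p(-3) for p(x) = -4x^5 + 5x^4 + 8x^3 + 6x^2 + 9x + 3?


By the Remainder Theorem, the remainder equals p(-3):
  -4*(-3)^5 = 972
  5*(-3)^4 = 405
  8*(-3)^3 = -216
  6*(-3)^2 = 54
  9*(-3)^1 = -27
  constant: 3
Sum: 972 + 405 - 216 + 54 - 27 + 3 = 1191


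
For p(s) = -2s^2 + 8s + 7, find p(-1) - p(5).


p(-1) = -3
p(5) = -3
p(-1) - p(5) = -3 + 3 = 0


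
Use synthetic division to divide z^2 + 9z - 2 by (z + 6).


Synthetic division with c = -6. Coefficients: 1, 9, -2
Bring down 1.
  1 * -6 = -6; -6 + 9 = 3
  3 * -6 = -18; -18 - 2 = -20
Quotient: z + 3, Remainder: -20


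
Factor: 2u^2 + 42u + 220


Roots satisfy r1 + r2 = -b/a = -21 and r1*r2 = c/a = 110.
So r1 = -10, r2 = -11.
2u^2 + 42u + 220 = 2(u - r1)(u - r2) = 2(u + 10)(u + 11)


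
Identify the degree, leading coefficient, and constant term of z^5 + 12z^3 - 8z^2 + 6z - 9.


Highest power of z is 5, with coefficient 1. Constant term is -9.
Degree = 5, leading coefficient = 1, constant term = -9


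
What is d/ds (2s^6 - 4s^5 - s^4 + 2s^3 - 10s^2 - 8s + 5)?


Apply the power rule term by term:
  d/ds(2s^6) = 12s^5
  d/ds(-4s^5) = -20s^4
  d/ds(-s^4) = -4s^3
  d/ds(2s^3) = 6s^2
  d/ds(-10s^2) = -20s
  d/ds(-8s) = -8
  d/ds(5) = 0
p'(s) = 12s^5 - 20s^4 - 4s^3 + 6s^2 - 20s - 8


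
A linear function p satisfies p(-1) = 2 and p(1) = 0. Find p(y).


p(y) = my + b. Using p(-1)=2, p(1)=0:
m = (2)/(-1 - 1) = 2/-2 = -1
b = 2 - m*(-1) = 2 - 1 = 1
p(y) = -y + 1


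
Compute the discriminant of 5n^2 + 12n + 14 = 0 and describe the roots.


D = b^2 - 4ac = (12)^2 - 4(5)(14) = 144 - 280 = -136
Since D < 0: two complex conjugate roots (no real roots)


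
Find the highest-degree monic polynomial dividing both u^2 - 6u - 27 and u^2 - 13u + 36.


Factor each:
  u^2 - 6u - 27 = (u - 9)(u + 3)
  u^2 - 13u + 36 = (u - 9)(u - 4)
Common monic factor: u - 9


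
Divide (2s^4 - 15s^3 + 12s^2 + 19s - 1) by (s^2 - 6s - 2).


(2s^4 - 15s^3 + 12s^2 + 19s - 1) / (s^2 - 6s - 2)
Step 1: 2s^2 * (s^2 - 6s - 2) = 2s^4 - 12s^3 - 4s^2; subtract.
Step 2: -3s * (s^2 - 6s - 2) = -3s^3 + 18s^2 + 6s; subtract.
Step 3: -2 * (s^2 - 6s - 2) = -2s^2 + 12s + 4; subtract.
Quotient: 2s^2 - 3s - 2, Remainder: s - 5


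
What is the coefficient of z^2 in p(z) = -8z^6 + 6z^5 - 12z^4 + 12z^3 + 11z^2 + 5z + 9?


Read off the coefficient of z^2: 11


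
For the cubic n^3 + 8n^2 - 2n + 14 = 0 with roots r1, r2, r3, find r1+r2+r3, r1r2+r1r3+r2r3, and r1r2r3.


Monic cubic n^3+bn^2+cn+d=0: sum=-b, pairwise sum=c, product=-d.
b=8, c=-2, d=14
r1+r2+r3 = -8
r1r2+r1r3+r2r3 = -2
r1r2r3 = -14


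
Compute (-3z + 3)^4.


Expand (-3z + 3)^4 by repeated multiplication:
  (-3z + 3)^2 = 9z^2 - 18z + 9
  (-3z + 3)^3 = -27z^3 + 81z^2 - 81z + 27
= 81z^4 - 324z^3 + 486z^2 - 324z + 81


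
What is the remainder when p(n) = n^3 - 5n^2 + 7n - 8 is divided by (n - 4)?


By the Remainder Theorem, the remainder equals p(4):
  1*(4)^3 = 64
  -5*(4)^2 = -80
  7*(4)^1 = 28
  constant: -8
Sum: 64 - 80 + 28 - 8 = 4


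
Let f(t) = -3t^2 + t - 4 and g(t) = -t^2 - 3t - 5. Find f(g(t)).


Substitute g(t) into f:
f(g(t)) = -3*(-t^2 - 3t - 5)^2 + 1*(-t^2 - 3t - 5) + (-4)
(-t^2 - 3t - 5)^2 = t^4 + 6t^3 + 19t^2 + 30t + 25
Expand and combine: -3t^4 - 18t^3 - 58t^2 - 93t - 84


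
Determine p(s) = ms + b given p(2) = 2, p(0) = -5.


p(s) = ms + b. Using p(2)=2, p(0)=-5:
m = (2 + 5)/(2) = 7/2 = 7/2
b = 2 - m*(2) = 2 - 7 = -5
p(s) = (7/2)s - 5


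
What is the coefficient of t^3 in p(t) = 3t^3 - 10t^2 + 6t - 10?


Read off the coefficient of t^3: 3


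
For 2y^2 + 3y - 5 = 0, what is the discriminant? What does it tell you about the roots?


D = b^2 - 4ac = (3)^2 - 4(2)(-5) = 9 + 40 = 49
Since D > 0: two distinct rational roots


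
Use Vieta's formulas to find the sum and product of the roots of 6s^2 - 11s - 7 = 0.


For as^2+bs+c=0: sum = -b/a, product = c/a.
a=6, b=-11, c=-7
Sum = -(-11)/6 = 11/6
Product = (-7)/6 = -7/6


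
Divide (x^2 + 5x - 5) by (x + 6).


(x^2 + 5x - 5) / (x + 6)
Step 1: x * (x + 6) = x^2 + 6x; subtract.
Step 2: -1 * (x + 6) = -x - 6; subtract.
Quotient: x - 1, Remainder: 1


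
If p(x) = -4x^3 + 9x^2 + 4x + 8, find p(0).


Using direct substitution:
  -4 * (0)^3 = 0
  9 * (0)^2 = 0
  4 * (0)^1 = 0
  constant: 8
Sum = 0 + 0 + 0 + 8 = 8


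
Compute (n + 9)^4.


Expand (n + 9)^4 by repeated multiplication:
  (n + 9)^2 = n^2 + 18n + 81
  (n + 9)^3 = n^3 + 27n^2 + 243n + 729
= n^4 + 36n^3 + 486n^2 + 2916n + 6561


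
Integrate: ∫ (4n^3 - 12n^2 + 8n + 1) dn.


Reverse power rule on each term:
  ∫ 4n^3 dn = n^4
  ∫ -12n^2 dn = -4n^3
  ∫ 8n dn = 4n^2
  ∫ 1 dn = n
F(n) = n^4 - 4n^3 + 4n^2 + n + C


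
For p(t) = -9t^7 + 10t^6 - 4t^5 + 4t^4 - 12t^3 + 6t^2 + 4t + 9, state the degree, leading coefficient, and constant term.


Highest power of t is 7, with coefficient -9. Constant term is 9.
Degree = 7, leading coefficient = -9, constant term = 9


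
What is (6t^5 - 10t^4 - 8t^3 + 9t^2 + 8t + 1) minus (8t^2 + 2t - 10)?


Distribute the minus sign:
  (6t^5 - 10t^4 - 8t^3 + 9t^2 + 8t + 1)
- (8t^2 + 2t - 10)
Negate second polynomial: -8t^2 - 2t + 10
Add: 6t^5 - 10t^4 - 8t^3 + t^2 + 6t + 11


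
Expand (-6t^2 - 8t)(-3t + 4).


Distribute each term of the first polynomial:
  (-6t^2)(-3t + 4) = 18t^3 - 24t^2
  (-8t)(-3t + 4) = 24t^2 - 32t
Sum: 18t^3 - 32t


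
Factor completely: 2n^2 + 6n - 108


Roots satisfy r1 + r2 = -b/a = -3 and r1*r2 = c/a = -54.
So r1 = 6, r2 = -9.
2n^2 + 6n - 108 = 2(n - r1)(n - r2) = 2(n - 6)(n + 9)


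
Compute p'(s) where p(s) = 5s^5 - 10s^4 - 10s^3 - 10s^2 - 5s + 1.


Apply the power rule term by term:
  d/ds(5s^5) = 25s^4
  d/ds(-10s^4) = -40s^3
  d/ds(-10s^3) = -30s^2
  d/ds(-10s^2) = -20s
  d/ds(-5s) = -5
  d/ds(1) = 0
p'(s) = 25s^4 - 40s^3 - 30s^2 - 20s - 5


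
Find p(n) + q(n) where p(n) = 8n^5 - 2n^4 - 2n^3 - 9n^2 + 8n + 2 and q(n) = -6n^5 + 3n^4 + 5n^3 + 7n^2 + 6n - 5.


Align terms by degree and add:
  8n^5 - 2n^4 - 2n^3 - 9n^2 + 8n + 2
  -6n^5 + 3n^4 + 5n^3 + 7n^2 + 6n - 5
= 2n^5 + n^4 + 3n^3 - 2n^2 + 14n - 3


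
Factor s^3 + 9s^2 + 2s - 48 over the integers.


Try integer roots (divisors of -48). s=-3: p(-3)=0.
Divide out (s + 3): quotient is s^2 + 6s - 16.
Factor the quadratic: (s + 8)(s - 2)
Result: (s + 3)(s + 8)(s - 2)


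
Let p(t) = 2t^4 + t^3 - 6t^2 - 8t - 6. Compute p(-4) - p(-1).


p(-4) = 378
p(-1) = -3
p(-4) - p(-1) = 378 + 3 = 381


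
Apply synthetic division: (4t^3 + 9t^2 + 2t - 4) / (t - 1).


Synthetic division with c = 1. Coefficients: 4, 9, 2, -4
Bring down 4.
  4 * 1 = 4; 4 + 9 = 13
  13 * 1 = 13; 13 + 2 = 15
  15 * 1 = 15; 15 - 4 = 11
Quotient: 4t^2 + 13t + 15, Remainder: 11


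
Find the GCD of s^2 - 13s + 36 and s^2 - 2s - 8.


Factor each:
  s^2 - 13s + 36 = (s - 4)(s - 9)
  s^2 - 2s - 8 = (s - 4)(s + 2)
Common monic factor: s - 4


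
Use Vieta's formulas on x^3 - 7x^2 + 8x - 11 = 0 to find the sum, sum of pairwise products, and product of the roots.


Monic cubic x^3+bx^2+cx+d=0: sum=-b, pairwise sum=c, product=-d.
b=-7, c=8, d=-11
r1+r2+r3 = 7
r1r2+r1r3+r2r3 = 8
r1r2r3 = 11


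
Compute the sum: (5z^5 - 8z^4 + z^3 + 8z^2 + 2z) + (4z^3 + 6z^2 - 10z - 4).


Align terms by degree and add:
  5z^5 - 8z^4 + z^3 + 8z^2 + 2z
+ 4z^3 + 6z^2 - 10z - 4
= 5z^5 - 8z^4 + 5z^3 + 14z^2 - 8z - 4


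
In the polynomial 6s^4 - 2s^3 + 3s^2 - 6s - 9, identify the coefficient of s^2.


Read off the coefficient of s^2: 3


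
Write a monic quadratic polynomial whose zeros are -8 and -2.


p(y) = (y + 8)(y + 2)
Expand: y^2 + 10y + 16


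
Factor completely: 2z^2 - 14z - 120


Roots satisfy r1 + r2 = -b/a = 7 and r1*r2 = c/a = -60.
So r1 = -5, r2 = 12.
2z^2 - 14z - 120 = 2(z - r1)(z - r2) = 2(z + 5)(z - 12)


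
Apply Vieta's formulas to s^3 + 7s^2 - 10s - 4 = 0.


Monic cubic s^3+bs^2+cs+d=0: sum=-b, pairwise sum=c, product=-d.
b=7, c=-10, d=-4
r1+r2+r3 = -7
r1r2+r1r3+r2r3 = -10
r1r2r3 = 4


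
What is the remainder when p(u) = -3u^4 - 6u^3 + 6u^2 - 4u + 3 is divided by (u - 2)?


By the Remainder Theorem, the remainder equals p(2):
  -3*(2)^4 = -48
  -6*(2)^3 = -48
  6*(2)^2 = 24
  -4*(2)^1 = -8
  constant: 3
Sum: -48 - 48 + 24 - 8 + 3 = -77


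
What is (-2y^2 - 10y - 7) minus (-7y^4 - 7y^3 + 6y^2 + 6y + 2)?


Distribute the minus sign:
  (-2y^2 - 10y - 7)
- (-7y^4 - 7y^3 + 6y^2 + 6y + 2)
Negate second polynomial: 7y^4 + 7y^3 - 6y^2 - 6y - 2
Add: 7y^4 + 7y^3 - 8y^2 - 16y - 9


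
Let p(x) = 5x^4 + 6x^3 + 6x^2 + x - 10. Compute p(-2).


Using direct substitution:
  5 * (-2)^4 = 80
  6 * (-2)^3 = -48
  6 * (-2)^2 = 24
  1 * (-2)^1 = -2
  constant: -10
Sum = 80 - 48 + 24 - 2 - 10 = 44


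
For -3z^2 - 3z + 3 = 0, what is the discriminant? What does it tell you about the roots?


D = b^2 - 4ac = (-3)^2 - 4(-3)(3) = 9 + 36 = 45
Since D > 0: two distinct irrational roots


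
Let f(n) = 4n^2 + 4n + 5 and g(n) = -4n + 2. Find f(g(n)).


Substitute g(n) into f:
f(g(n)) = 4*(-4n + 2)^2 + 4*(-4n + 2) + 5
(-4n + 2)^2 = 16n^2 - 16n + 4
Expand and combine: 64n^2 - 80n + 29


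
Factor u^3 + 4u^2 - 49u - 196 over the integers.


Try integer roots (divisors of -196). u=-7: p(-7)=0.
Divide out (u + 7): quotient is u^2 - 3u - 28.
Factor the quadratic: (u + 4)(u - 7)
Result: (u + 7)(u + 4)(u - 7)


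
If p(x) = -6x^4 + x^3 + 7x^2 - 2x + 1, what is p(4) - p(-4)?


p(4) = -1367
p(-4) = -1479
p(4) - p(-4) = -1367 + 1479 = 112


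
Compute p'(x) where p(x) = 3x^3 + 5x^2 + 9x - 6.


Apply the power rule term by term:
  d/dx(3x^3) = 9x^2
  d/dx(5x^2) = 10x
  d/dx(9x) = 9
  d/dx(-6) = 0
p'(x) = 9x^2 + 10x + 9


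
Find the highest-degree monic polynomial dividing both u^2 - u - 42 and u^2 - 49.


Factor each:
  u^2 - u - 42 = (u - 7)(u + 6)
  u^2 - 49 = (u - 7)(u + 7)
Common monic factor: u - 7


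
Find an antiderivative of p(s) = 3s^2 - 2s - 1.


Reverse power rule on each term:
  ∫ 3s^2 ds = s^3
  ∫ -2s ds = -s^2
  ∫ -1 ds = -s
F(s) = s^3 - s^2 - s + C


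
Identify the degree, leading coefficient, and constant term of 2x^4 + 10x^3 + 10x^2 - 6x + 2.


Highest power of x is 4, with coefficient 2. Constant term is 2.
Degree = 4, leading coefficient = 2, constant term = 2


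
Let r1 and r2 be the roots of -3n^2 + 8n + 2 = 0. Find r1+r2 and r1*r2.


For an^2+bn+c=0: sum = -b/a, product = c/a.
a=-3, b=8, c=2
Sum = -(8)/-3 = 8/3
Product = (2)/-3 = -2/3


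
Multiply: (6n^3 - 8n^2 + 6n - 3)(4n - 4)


Distribute each term of the first polynomial:
  (6n^3)(4n - 4) = 24n^4 - 24n^3
  (-8n^2)(4n - 4) = -32n^3 + 32n^2
  (6n)(4n - 4) = 24n^2 - 24n
  (-3)(4n - 4) = -12n + 12
Sum: 24n^4 - 56n^3 + 56n^2 - 36n + 12


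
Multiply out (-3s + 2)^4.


Expand (-3s + 2)^4 by repeated multiplication:
  (-3s + 2)^2 = 9s^2 - 12s + 4
  (-3s + 2)^3 = -27s^3 + 54s^2 - 36s + 8
= 81s^4 - 216s^3 + 216s^2 - 96s + 16


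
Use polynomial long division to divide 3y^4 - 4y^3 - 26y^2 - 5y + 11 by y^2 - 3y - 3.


(3y^4 - 4y^3 - 26y^2 - 5y + 11) / (y^2 - 3y - 3)
Step 1: 3y^2 * (y^2 - 3y - 3) = 3y^4 - 9y^3 - 9y^2; subtract.
Step 2: 5y * (y^2 - 3y - 3) = 5y^3 - 15y^2 - 15y; subtract.
Step 3: -2 * (y^2 - 3y - 3) = -2y^2 + 6y + 6; subtract.
Quotient: 3y^2 + 5y - 2, Remainder: 4y + 5


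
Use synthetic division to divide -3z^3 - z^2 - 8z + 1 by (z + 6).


Synthetic division with c = -6. Coefficients: -3, -1, -8, 1
Bring down -3.
  -3 * -6 = 18; 18 - 1 = 17
  17 * -6 = -102; -102 - 8 = -110
  -110 * -6 = 660; 660 + 1 = 661
Quotient: -3z^2 + 17z - 110, Remainder: 661


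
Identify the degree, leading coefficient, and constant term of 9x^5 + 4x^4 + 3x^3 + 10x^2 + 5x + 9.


Highest power of x is 5, with coefficient 9. Constant term is 9.
Degree = 5, leading coefficient = 9, constant term = 9


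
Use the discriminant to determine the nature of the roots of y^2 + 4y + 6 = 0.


D = b^2 - 4ac = (4)^2 - 4(1)(6) = 16 - 24 = -8
Since D < 0: two complex conjugate roots (no real roots)


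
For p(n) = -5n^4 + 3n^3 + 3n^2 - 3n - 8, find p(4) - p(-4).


p(4) = -1060
p(-4) = -1420
p(4) - p(-4) = -1060 + 1420 = 360


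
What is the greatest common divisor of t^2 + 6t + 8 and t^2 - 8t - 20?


Factor each:
  t^2 + 6t + 8 = (t + 2)(t + 4)
  t^2 - 8t - 20 = (t + 2)(t - 10)
Common monic factor: t + 2


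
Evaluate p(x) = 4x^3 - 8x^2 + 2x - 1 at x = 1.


Using direct substitution:
  4 * (1)^3 = 4
  -8 * (1)^2 = -8
  2 * (1)^1 = 2
  constant: -1
Sum = 4 - 8 + 2 - 1 = -3


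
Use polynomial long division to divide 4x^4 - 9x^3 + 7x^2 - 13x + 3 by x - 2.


(4x^4 - 9x^3 + 7x^2 - 13x + 3) / (x - 2)
Step 1: 4x^3 * (x - 2) = 4x^4 - 8x^3; subtract.
Step 2: -x^2 * (x - 2) = -x^3 + 2x^2; subtract.
Step 3: 5x * (x - 2) = 5x^2 - 10x; subtract.
Step 4: -3 * (x - 2) = -3x + 6; subtract.
Quotient: 4x^3 - x^2 + 5x - 3, Remainder: -3


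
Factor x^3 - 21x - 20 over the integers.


Try integer roots (divisors of -20). x=-4: p(-4)=0.
Divide out (x + 4): quotient is x^2 - 4x - 5.
Factor the quadratic: (x - 5)(x + 1)
Result: (x + 4)(x - 5)(x + 1)


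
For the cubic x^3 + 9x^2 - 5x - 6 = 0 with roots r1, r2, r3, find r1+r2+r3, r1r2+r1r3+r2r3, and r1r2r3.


Monic cubic x^3+bx^2+cx+d=0: sum=-b, pairwise sum=c, product=-d.
b=9, c=-5, d=-6
r1+r2+r3 = -9
r1r2+r1r3+r2r3 = -5
r1r2r3 = 6


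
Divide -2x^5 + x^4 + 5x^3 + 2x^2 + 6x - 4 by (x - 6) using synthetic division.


Synthetic division with c = 6. Coefficients: -2, 1, 5, 2, 6, -4
Bring down -2.
  -2 * 6 = -12; -12 + 1 = -11
  -11 * 6 = -66; -66 + 5 = -61
  -61 * 6 = -366; -366 + 2 = -364
  -364 * 6 = -2184; -2184 + 6 = -2178
  -2178 * 6 = -13068; -13068 - 4 = -13072
Quotient: -2x^4 - 11x^3 - 61x^2 - 364x - 2178, Remainder: -13072


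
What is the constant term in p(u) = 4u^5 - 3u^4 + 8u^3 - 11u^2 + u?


Read off the constant term: 0


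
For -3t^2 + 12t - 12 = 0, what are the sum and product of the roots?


For at^2+bt+c=0: sum = -b/a, product = c/a.
a=-3, b=12, c=-12
Sum = -(12)/-3 = 4
Product = (-12)/-3 = 4


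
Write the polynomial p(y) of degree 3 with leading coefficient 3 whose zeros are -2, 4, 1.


p(y) = 3(y + 2)(y - 4)(y - 1)
Expand: 3y^3 - 9y^2 - 18y + 24


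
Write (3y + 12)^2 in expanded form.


Expand (3y + 12)^2 by repeated multiplication:
= 9y^2 + 72y + 144


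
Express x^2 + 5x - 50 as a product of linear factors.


Roots satisfy r1 + r2 = -b/a = -5 and r1*r2 = c/a = -50.
So r1 = 5, r2 = -10.
x^2 + 5x - 50 = (x - r1)(x - r2) = (x - 5)(x + 10)


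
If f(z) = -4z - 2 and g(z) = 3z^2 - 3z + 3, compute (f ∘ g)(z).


Substitute g(z) into f:
f(g(z)) = -4*(3z^2 - 3z + 3) + (-2)
Expand and combine: -12z^2 + 12z - 14


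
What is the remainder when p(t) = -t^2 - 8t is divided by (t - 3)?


By the Remainder Theorem, the remainder equals p(3):
  -1*(3)^2 = -9
  -8*(3)^1 = -24
  constant: 0
Sum: -9 - 24 + 0 = -33


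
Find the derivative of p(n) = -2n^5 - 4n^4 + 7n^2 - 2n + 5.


Apply the power rule term by term:
  d/dn(-2n^5) = -10n^4
  d/dn(-4n^4) = -16n^3
  d/dn(7n^2) = 14n
  d/dn(-2n) = -2
  d/dn(5) = 0
p'(n) = -10n^4 - 16n^3 + 14n - 2


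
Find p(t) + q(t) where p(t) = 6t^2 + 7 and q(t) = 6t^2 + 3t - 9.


Align terms by degree and add:
  6t^2 + 7
+ 6t^2 + 3t - 9
= 12t^2 + 3t - 2


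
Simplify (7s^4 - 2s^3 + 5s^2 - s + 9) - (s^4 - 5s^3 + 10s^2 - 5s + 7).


Distribute the minus sign:
  (7s^4 - 2s^3 + 5s^2 - s + 9)
- (s^4 - 5s^3 + 10s^2 - 5s + 7)
Negate second polynomial: -s^4 + 5s^3 - 10s^2 + 5s - 7
Add: 6s^4 + 3s^3 - 5s^2 + 4s + 2


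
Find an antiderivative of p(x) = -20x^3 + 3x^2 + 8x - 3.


Reverse power rule on each term:
  ∫ -20x^3 dx = -5x^4
  ∫ 3x^2 dx = x^3
  ∫ 8x dx = 4x^2
  ∫ -3 dx = -3x
F(x) = -5x^4 + x^3 + 4x^2 - 3x + C


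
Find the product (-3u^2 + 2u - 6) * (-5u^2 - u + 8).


Distribute each term of the first polynomial:
  (-3u^2)(-5u^2 - u + 8) = 15u^4 + 3u^3 - 24u^2
  (2u)(-5u^2 - u + 8) = -10u^3 - 2u^2 + 16u
  (-6)(-5u^2 - u + 8) = 30u^2 + 6u - 48
Sum: 15u^4 - 7u^3 + 4u^2 + 22u - 48


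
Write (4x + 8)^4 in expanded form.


Expand (4x + 8)^4 by repeated multiplication:
  (4x + 8)^2 = 16x^2 + 64x + 64
  (4x + 8)^3 = 64x^3 + 384x^2 + 768x + 512
= 256x^4 + 2048x^3 + 6144x^2 + 8192x + 4096


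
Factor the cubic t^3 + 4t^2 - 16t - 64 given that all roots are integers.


Try integer roots (divisors of -64). t=-4: p(-4)=0.
Divide out (t + 4): quotient is t^2 - 16.
Factor the quadratic: (t + 4)(t - 4)
Result: (t + 4)(t + 4)(t - 4)


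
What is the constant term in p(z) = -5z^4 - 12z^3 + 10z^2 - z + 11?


Read off the constant term: 11


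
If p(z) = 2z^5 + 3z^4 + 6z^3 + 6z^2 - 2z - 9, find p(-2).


Using direct substitution:
  2 * (-2)^5 = -64
  3 * (-2)^4 = 48
  6 * (-2)^3 = -48
  6 * (-2)^2 = 24
  -2 * (-2)^1 = 4
  constant: -9
Sum = -64 + 48 - 48 + 24 + 4 - 9 = -45


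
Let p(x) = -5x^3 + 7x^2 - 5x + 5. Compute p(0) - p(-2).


p(0) = 5
p(-2) = 83
p(0) - p(-2) = 5 - 83 = -78


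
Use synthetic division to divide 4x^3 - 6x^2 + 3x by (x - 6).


Synthetic division with c = 6. Coefficients: 4, -6, 3, 0
Bring down 4.
  4 * 6 = 24; 24 - 6 = 18
  18 * 6 = 108; 108 + 3 = 111
  111 * 6 = 666; 666 + 0 = 666
Quotient: 4x^2 + 18x + 111, Remainder: 666


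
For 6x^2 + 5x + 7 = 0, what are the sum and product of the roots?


For ax^2+bx+c=0: sum = -b/a, product = c/a.
a=6, b=5, c=7
Sum = -(5)/6 = -5/6
Product = (7)/6 = 7/6


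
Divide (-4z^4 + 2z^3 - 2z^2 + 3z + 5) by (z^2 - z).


(-4z^4 + 2z^3 - 2z^2 + 3z + 5) / (z^2 - z)
Step 1: -4z^2 * (z^2 - z) = -4z^4 + 4z^3; subtract.
Step 2: -2z * (z^2 - z) = -2z^3 + 2z^2; subtract.
Step 3: -4 * (z^2 - z) = -4z^2 + 4z; subtract.
Quotient: -4z^2 - 2z - 4, Remainder: -z + 5


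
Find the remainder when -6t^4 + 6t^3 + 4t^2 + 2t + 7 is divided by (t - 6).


By the Remainder Theorem, the remainder equals p(6):
  -6*(6)^4 = -7776
  6*(6)^3 = 1296
  4*(6)^2 = 144
  2*(6)^1 = 12
  constant: 7
Sum: -7776 + 1296 + 144 + 12 + 7 = -6317


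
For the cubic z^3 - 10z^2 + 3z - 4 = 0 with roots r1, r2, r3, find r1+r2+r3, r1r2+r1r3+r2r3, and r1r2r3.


Monic cubic z^3+bz^2+cz+d=0: sum=-b, pairwise sum=c, product=-d.
b=-10, c=3, d=-4
r1+r2+r3 = 10
r1r2+r1r3+r2r3 = 3
r1r2r3 = 4


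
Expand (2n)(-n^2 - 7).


Distribute each term of the first polynomial:
  (2n)(-n^2 - 7) = -2n^3 - 14n
Sum: -2n^3 - 14n


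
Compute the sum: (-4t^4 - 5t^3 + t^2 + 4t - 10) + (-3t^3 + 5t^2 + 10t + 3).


Align terms by degree and add:
  -4t^4 - 5t^3 + t^2 + 4t - 10
  -3t^3 + 5t^2 + 10t + 3
= -4t^4 - 8t^3 + 6t^2 + 14t - 7


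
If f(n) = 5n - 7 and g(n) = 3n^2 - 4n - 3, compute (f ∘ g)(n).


Substitute g(n) into f:
f(g(n)) = 5*(3n^2 - 4n - 3) + (-7)
Expand and combine: 15n^2 - 20n - 22


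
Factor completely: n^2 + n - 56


Roots satisfy r1 + r2 = -b/a = -1 and r1*r2 = c/a = -56.
So r1 = -8, r2 = 7.
n^2 + n - 56 = (n - r1)(n - r2) = (n + 8)(n - 7)


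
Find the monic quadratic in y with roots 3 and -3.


p(y) = (y - 3)(y + 3)
Expand: y^2 - 9


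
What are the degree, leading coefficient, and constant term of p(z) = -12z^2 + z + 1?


Highest power of z is 2, with coefficient -12. Constant term is 1.
Degree = 2, leading coefficient = -12, constant term = 1


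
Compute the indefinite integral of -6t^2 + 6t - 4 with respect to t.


Reverse power rule on each term:
  ∫ -6t^2 dt = -2t^3
  ∫ 6t dt = 3t^2
  ∫ -4 dt = -4t
F(t) = -2t^3 + 3t^2 - 4t + C


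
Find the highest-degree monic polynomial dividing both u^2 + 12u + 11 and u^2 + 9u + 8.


Factor each:
  u^2 + 12u + 11 = (u + 1)(u + 11)
  u^2 + 9u + 8 = (u + 1)(u + 8)
Common monic factor: u + 1


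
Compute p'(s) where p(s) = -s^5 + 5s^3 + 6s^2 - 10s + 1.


Apply the power rule term by term:
  d/ds(-s^5) = -5s^4
  d/ds(5s^3) = 15s^2
  d/ds(6s^2) = 12s
  d/ds(-10s) = -10
  d/ds(1) = 0
p'(s) = -5s^4 + 15s^2 + 12s - 10


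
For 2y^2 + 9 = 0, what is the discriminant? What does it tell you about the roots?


D = b^2 - 4ac = (0)^2 - 4(2)(9) = 0 - 72 = -72
Since D < 0: two complex conjugate roots (no real roots)


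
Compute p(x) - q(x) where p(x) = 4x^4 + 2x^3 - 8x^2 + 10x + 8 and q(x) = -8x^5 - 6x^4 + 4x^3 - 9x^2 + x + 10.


Distribute the minus sign:
  (4x^4 + 2x^3 - 8x^2 + 10x + 8)
- (-8x^5 - 6x^4 + 4x^3 - 9x^2 + x + 10)
Negate second polynomial: 8x^5 + 6x^4 - 4x^3 + 9x^2 - x - 10
Add: 8x^5 + 10x^4 - 2x^3 + x^2 + 9x - 2


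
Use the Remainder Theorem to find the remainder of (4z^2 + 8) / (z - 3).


By the Remainder Theorem, the remainder equals p(3):
  4*(3)^2 = 36
  0*(3)^1 = 0
  constant: 8
Sum: 36 + 0 + 8 = 44


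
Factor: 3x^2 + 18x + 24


Roots satisfy r1 + r2 = -b/a = -6 and r1*r2 = c/a = 8.
So r1 = -2, r2 = -4.
3x^2 + 18x + 24 = 3(x - r1)(x - r2) = 3(x + 2)(x + 4)


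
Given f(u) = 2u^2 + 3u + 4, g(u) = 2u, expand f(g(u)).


Substitute g(u) into f:
f(g(u)) = 2*(2u)^2 + 3*(2u) + 4
(2u)^2 = 4u^2
Expand and combine: 8u^2 + 6u + 4


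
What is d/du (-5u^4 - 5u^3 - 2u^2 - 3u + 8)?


Apply the power rule term by term:
  d/du(-5u^4) = -20u^3
  d/du(-5u^3) = -15u^2
  d/du(-2u^2) = -4u
  d/du(-3u) = -3
  d/du(8) = 0
p'(u) = -20u^3 - 15u^2 - 4u - 3


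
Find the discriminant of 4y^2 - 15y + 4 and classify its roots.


D = b^2 - 4ac = (-15)^2 - 4(4)(4) = 225 - 64 = 161
Since D > 0: two distinct irrational roots


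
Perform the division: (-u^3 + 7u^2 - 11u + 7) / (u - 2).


(-u^3 + 7u^2 - 11u + 7) / (u - 2)
Step 1: -u^2 * (u - 2) = -u^3 + 2u^2; subtract.
Step 2: 5u * (u - 2) = 5u^2 - 10u; subtract.
Step 3: -1 * (u - 2) = -u + 2; subtract.
Quotient: -u^2 + 5u - 1, Remainder: 5


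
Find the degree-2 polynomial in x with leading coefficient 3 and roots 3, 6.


p(x) = 3(x - 3)(x - 6)
Expand: 3x^2 - 27x + 54


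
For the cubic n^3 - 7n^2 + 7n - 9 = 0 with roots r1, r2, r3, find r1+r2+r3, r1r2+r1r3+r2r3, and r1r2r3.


Monic cubic n^3+bn^2+cn+d=0: sum=-b, pairwise sum=c, product=-d.
b=-7, c=7, d=-9
r1+r2+r3 = 7
r1r2+r1r3+r2r3 = 7
r1r2r3 = 9


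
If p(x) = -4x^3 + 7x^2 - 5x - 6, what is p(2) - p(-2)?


p(2) = -20
p(-2) = 64
p(2) - p(-2) = -20 - 64 = -84


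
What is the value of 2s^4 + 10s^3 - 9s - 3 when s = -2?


Using direct substitution:
  2 * (-2)^4 = 32
  10 * (-2)^3 = -80
  0 * (-2)^2 = 0
  -9 * (-2)^1 = 18
  constant: -3
Sum = 32 - 80 + 0 + 18 - 3 = -33


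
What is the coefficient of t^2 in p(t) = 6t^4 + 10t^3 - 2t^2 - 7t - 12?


Read off the coefficient of t^2: -2


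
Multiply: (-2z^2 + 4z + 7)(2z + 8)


Distribute each term of the first polynomial:
  (-2z^2)(2z + 8) = -4z^3 - 16z^2
  (4z)(2z + 8) = 8z^2 + 32z
  (7)(2z + 8) = 14z + 56
Sum: -4z^3 - 8z^2 + 46z + 56


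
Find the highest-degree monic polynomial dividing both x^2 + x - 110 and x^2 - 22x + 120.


Factor each:
  x^2 + x - 110 = (x - 10)(x + 11)
  x^2 - 22x + 120 = (x - 10)(x - 12)
Common monic factor: x - 10


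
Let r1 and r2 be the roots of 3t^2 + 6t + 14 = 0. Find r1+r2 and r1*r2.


For at^2+bt+c=0: sum = -b/a, product = c/a.
a=3, b=6, c=14
Sum = -(6)/3 = -2
Product = (14)/3 = 14/3


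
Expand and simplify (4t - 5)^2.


Expand (4t - 5)^2 by repeated multiplication:
= 16t^2 - 40t + 25


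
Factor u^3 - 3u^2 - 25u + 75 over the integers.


Try integer roots (divisors of 75). u=5: p(5)=0.
Divide out (u - 5): quotient is u^2 + 2u - 15.
Factor the quadratic: (u - 3)(u + 5)
Result: (u - 5)(u - 3)(u + 5)


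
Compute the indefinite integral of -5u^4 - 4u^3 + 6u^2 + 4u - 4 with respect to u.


Reverse power rule on each term:
  ∫ -5u^4 du = -u^5
  ∫ -4u^3 du = -u^4
  ∫ 6u^2 du = 2u^3
  ∫ 4u du = 2u^2
  ∫ -4 du = -4u
F(u) = -u^5 - u^4 + 2u^3 + 2u^2 - 4u + C


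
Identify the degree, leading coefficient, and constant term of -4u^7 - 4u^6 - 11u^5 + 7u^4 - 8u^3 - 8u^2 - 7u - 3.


Highest power of u is 7, with coefficient -4. Constant term is -3.
Degree = 7, leading coefficient = -4, constant term = -3


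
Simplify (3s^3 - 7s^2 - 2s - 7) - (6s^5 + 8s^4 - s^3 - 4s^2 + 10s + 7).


Distribute the minus sign:
  (3s^3 - 7s^2 - 2s - 7)
- (6s^5 + 8s^4 - s^3 - 4s^2 + 10s + 7)
Negate second polynomial: -6s^5 - 8s^4 + s^3 + 4s^2 - 10s - 7
Add: -6s^5 - 8s^4 + 4s^3 - 3s^2 - 12s - 14


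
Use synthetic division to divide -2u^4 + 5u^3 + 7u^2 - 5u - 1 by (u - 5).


Synthetic division with c = 5. Coefficients: -2, 5, 7, -5, -1
Bring down -2.
  -2 * 5 = -10; -10 + 5 = -5
  -5 * 5 = -25; -25 + 7 = -18
  -18 * 5 = -90; -90 - 5 = -95
  -95 * 5 = -475; -475 - 1 = -476
Quotient: -2u^3 - 5u^2 - 18u - 95, Remainder: -476


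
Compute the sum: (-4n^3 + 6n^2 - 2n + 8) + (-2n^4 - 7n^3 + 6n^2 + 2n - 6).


Align terms by degree and add:
  -4n^3 + 6n^2 - 2n + 8
  -2n^4 - 7n^3 + 6n^2 + 2n - 6
= -2n^4 - 11n^3 + 12n^2 + 2


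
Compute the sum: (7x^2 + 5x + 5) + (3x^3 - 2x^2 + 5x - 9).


Align terms by degree and add:
  7x^2 + 5x + 5
+ 3x^3 - 2x^2 + 5x - 9
= 3x^3 + 5x^2 + 10x - 4


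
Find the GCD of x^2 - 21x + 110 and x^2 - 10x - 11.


Factor each:
  x^2 - 21x + 110 = (x - 11)(x - 10)
  x^2 - 10x - 11 = (x - 11)(x + 1)
Common monic factor: x - 11


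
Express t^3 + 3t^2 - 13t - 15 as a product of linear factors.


Try integer roots (divisors of -15). t=-1: p(-1)=0.
Divide out (t + 1): quotient is t^2 + 2t - 15.
Factor the quadratic: (t - 3)(t + 5)
Result: (t + 1)(t - 3)(t + 5)


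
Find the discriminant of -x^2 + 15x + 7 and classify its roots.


D = b^2 - 4ac = (15)^2 - 4(-1)(7) = 225 + 28 = 253
Since D > 0: two distinct irrational roots


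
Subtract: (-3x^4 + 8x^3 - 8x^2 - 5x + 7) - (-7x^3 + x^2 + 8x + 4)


Distribute the minus sign:
  (-3x^4 + 8x^3 - 8x^2 - 5x + 7)
- (-7x^3 + x^2 + 8x + 4)
Negate second polynomial: 7x^3 - x^2 - 8x - 4
Add: -3x^4 + 15x^3 - 9x^2 - 13x + 3


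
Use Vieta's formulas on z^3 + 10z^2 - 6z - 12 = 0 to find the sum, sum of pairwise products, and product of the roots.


Monic cubic z^3+bz^2+cz+d=0: sum=-b, pairwise sum=c, product=-d.
b=10, c=-6, d=-12
r1+r2+r3 = -10
r1r2+r1r3+r2r3 = -6
r1r2r3 = 12


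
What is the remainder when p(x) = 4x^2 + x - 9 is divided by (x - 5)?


By the Remainder Theorem, the remainder equals p(5):
  4*(5)^2 = 100
  1*(5)^1 = 5
  constant: -9
Sum: 100 + 5 - 9 = 96


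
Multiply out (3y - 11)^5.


Expand (3y - 11)^5 by repeated multiplication:
  (3y - 11)^2 = 9y^2 - 66y + 121
  (3y - 11)^3 = 27y^3 - 297y^2 + 1089y - 1331
  (3y - 11)^4 = 81y^4 - 1188y^3 + 6534y^2 - 15972y + 14641
= 243y^5 - 4455y^4 + 32670y^3 - 119790y^2 + 219615y - 161051


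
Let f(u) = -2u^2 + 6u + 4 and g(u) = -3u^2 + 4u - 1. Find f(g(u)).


Substitute g(u) into f:
f(g(u)) = -2*(-3u^2 + 4u - 1)^2 + 6*(-3u^2 + 4u - 1) + 4
(-3u^2 + 4u - 1)^2 = 9u^4 - 24u^3 + 22u^2 - 8u + 1
Expand and combine: -18u^4 + 48u^3 - 62u^2 + 40u - 4


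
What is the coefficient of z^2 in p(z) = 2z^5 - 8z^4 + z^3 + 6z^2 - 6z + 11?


Read off the coefficient of z^2: 6


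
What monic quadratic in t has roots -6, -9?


p(t) = (t + 6)(t + 9)
Expand: t^2 + 15t + 54


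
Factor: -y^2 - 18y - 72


Roots satisfy r1 + r2 = -b/a = -18 and r1*r2 = c/a = 72.
So r1 = -6, r2 = -12.
-y^2 - 18y - 72 = -(y - r1)(y - r2) = -(y + 6)(y + 12)


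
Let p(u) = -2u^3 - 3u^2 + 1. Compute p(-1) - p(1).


p(-1) = 0
p(1) = -4
p(-1) - p(1) = 0 + 4 = 4


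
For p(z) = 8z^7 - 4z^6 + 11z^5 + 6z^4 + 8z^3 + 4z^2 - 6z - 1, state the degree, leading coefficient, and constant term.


Highest power of z is 7, with coefficient 8. Constant term is -1.
Degree = 7, leading coefficient = 8, constant term = -1


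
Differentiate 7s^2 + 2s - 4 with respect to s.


Apply the power rule term by term:
  d/ds(7s^2) = 14s
  d/ds(2s) = 2
  d/ds(-4) = 0
p'(s) = 14s + 2


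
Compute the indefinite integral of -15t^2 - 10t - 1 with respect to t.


Reverse power rule on each term:
  ∫ -15t^2 dt = -5t^3
  ∫ -10t dt = -5t^2
  ∫ -1 dt = -t
F(t) = -5t^3 - 5t^2 - t + C


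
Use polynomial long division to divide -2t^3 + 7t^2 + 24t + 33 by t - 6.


(-2t^3 + 7t^2 + 24t + 33) / (t - 6)
Step 1: -2t^2 * (t - 6) = -2t^3 + 12t^2; subtract.
Step 2: -5t * (t - 6) = -5t^2 + 30t; subtract.
Step 3: -6 * (t - 6) = -6t + 36; subtract.
Quotient: -2t^2 - 5t - 6, Remainder: -3


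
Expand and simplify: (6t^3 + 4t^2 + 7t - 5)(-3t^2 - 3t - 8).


Distribute each term of the first polynomial:
  (6t^3)(-3t^2 - 3t - 8) = -18t^5 - 18t^4 - 48t^3
  (4t^2)(-3t^2 - 3t - 8) = -12t^4 - 12t^3 - 32t^2
  (7t)(-3t^2 - 3t - 8) = -21t^3 - 21t^2 - 56t
  (-5)(-3t^2 - 3t - 8) = 15t^2 + 15t + 40
Sum: -18t^5 - 30t^4 - 81t^3 - 38t^2 - 41t + 40


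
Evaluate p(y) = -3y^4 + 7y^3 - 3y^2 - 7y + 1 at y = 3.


Using direct substitution:
  -3 * (3)^4 = -243
  7 * (3)^3 = 189
  -3 * (3)^2 = -27
  -7 * (3)^1 = -21
  constant: 1
Sum = -243 + 189 - 27 - 21 + 1 = -101


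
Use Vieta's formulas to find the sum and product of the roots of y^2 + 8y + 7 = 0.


For ay^2+by+c=0: sum = -b/a, product = c/a.
a=1, b=8, c=7
Sum = -(8)/1 = -8
Product = (7)/1 = 7


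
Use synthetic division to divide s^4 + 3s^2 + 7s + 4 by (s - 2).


Synthetic division with c = 2. Coefficients: 1, 0, 3, 7, 4
Bring down 1.
  1 * 2 = 2; 2 + 0 = 2
  2 * 2 = 4; 4 + 3 = 7
  7 * 2 = 14; 14 + 7 = 21
  21 * 2 = 42; 42 + 4 = 46
Quotient: s^3 + 2s^2 + 7s + 21, Remainder: 46


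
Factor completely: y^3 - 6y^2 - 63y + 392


Try integer roots (divisors of 392). y=7: p(7)=0.
Divide out (y - 7): quotient is y^2 + y - 56.
Factor the quadratic: (y - 7)(y + 8)
Result: (y - 7)(y - 7)(y + 8)


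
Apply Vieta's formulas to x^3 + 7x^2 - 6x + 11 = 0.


Monic cubic x^3+bx^2+cx+d=0: sum=-b, pairwise sum=c, product=-d.
b=7, c=-6, d=11
r1+r2+r3 = -7
r1r2+r1r3+r2r3 = -6
r1r2r3 = -11


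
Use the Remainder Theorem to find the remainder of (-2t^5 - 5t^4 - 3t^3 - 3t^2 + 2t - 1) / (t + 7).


By the Remainder Theorem, the remainder equals p(-7):
  -2*(-7)^5 = 33614
  -5*(-7)^4 = -12005
  -3*(-7)^3 = 1029
  -3*(-7)^2 = -147
  2*(-7)^1 = -14
  constant: -1
Sum: 33614 - 12005 + 1029 - 147 - 14 - 1 = 22476


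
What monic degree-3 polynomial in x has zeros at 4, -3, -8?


p(x) = (x - 4)(x + 3)(x + 8)
Expand: x^3 + 7x^2 - 20x - 96


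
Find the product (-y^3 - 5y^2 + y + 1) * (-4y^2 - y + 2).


Distribute each term of the first polynomial:
  (-y^3)(-4y^2 - y + 2) = 4y^5 + y^4 - 2y^3
  (-5y^2)(-4y^2 - y + 2) = 20y^4 + 5y^3 - 10y^2
  (y)(-4y^2 - y + 2) = -4y^3 - y^2 + 2y
  (1)(-4y^2 - y + 2) = -4y^2 - y + 2
Sum: 4y^5 + 21y^4 - y^3 - 15y^2 + y + 2


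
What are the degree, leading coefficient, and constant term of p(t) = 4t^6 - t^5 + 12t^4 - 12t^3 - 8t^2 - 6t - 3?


Highest power of t is 6, with coefficient 4. Constant term is -3.
Degree = 6, leading coefficient = 4, constant term = -3


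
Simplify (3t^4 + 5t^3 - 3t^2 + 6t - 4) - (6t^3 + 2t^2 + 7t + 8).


Distribute the minus sign:
  (3t^4 + 5t^3 - 3t^2 + 6t - 4)
- (6t^3 + 2t^2 + 7t + 8)
Negate second polynomial: -6t^3 - 2t^2 - 7t - 8
Add: 3t^4 - t^3 - 5t^2 - t - 12


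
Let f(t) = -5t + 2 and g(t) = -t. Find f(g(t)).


Substitute g(t) into f:
f(g(t)) = -5*(-t) + 2
Expand and combine: 5t + 2


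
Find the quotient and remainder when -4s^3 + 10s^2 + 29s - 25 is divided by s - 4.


(-4s^3 + 10s^2 + 29s - 25) / (s - 4)
Step 1: -4s^2 * (s - 4) = -4s^3 + 16s^2; subtract.
Step 2: -6s * (s - 4) = -6s^2 + 24s; subtract.
Step 3: 5 * (s - 4) = 5s - 20; subtract.
Quotient: -4s^2 - 6s + 5, Remainder: -5


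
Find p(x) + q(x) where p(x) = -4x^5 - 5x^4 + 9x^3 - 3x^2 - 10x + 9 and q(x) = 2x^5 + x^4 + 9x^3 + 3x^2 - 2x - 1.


Align terms by degree and add:
  -4x^5 - 5x^4 + 9x^3 - 3x^2 - 10x + 9
+ 2x^5 + x^4 + 9x^3 + 3x^2 - 2x - 1
= -2x^5 - 4x^4 + 18x^3 - 12x + 8


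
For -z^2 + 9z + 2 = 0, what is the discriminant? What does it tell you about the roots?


D = b^2 - 4ac = (9)^2 - 4(-1)(2) = 81 + 8 = 89
Since D > 0: two distinct irrational roots


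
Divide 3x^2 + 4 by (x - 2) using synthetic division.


Synthetic division with c = 2. Coefficients: 3, 0, 4
Bring down 3.
  3 * 2 = 6; 6 + 0 = 6
  6 * 2 = 12; 12 + 4 = 16
Quotient: 3x + 6, Remainder: 16


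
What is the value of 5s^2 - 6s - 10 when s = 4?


Using direct substitution:
  5 * (4)^2 = 80
  -6 * (4)^1 = -24
  constant: -10
Sum = 80 - 24 - 10 = 46


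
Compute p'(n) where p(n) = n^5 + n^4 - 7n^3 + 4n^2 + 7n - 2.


Apply the power rule term by term:
  d/dn(n^5) = 5n^4
  d/dn(n^4) = 4n^3
  d/dn(-7n^3) = -21n^2
  d/dn(4n^2) = 8n
  d/dn(7n) = 7
  d/dn(-2) = 0
p'(n) = 5n^4 + 4n^3 - 21n^2 + 8n + 7


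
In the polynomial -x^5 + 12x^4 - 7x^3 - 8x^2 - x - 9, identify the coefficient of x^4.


Read off the coefficient of x^4: 12


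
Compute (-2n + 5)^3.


Expand (-2n + 5)^3 by repeated multiplication:
  (-2n + 5)^2 = 4n^2 - 20n + 25
= -8n^3 + 60n^2 - 150n + 125


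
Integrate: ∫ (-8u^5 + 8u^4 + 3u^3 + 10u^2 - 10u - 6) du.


Reverse power rule on each term:
  ∫ -8u^5 du = -(4/3)u^6
  ∫ 8u^4 du = (8/5)u^5
  ∫ 3u^3 du = (3/4)u^4
  ∫ 10u^2 du = (10/3)u^3
  ∫ -10u du = -5u^2
  ∫ -6 du = -6u
F(u) = -(4/3)u^6 + (8/5)u^5 + (3/4)u^4 + (10/3)u^3 - 5u^2 - 6u + C


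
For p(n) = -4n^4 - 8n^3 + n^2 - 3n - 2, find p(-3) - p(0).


p(-3) = -92
p(0) = -2
p(-3) - p(0) = -92 + 2 = -90


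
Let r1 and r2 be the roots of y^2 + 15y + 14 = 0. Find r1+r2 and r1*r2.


For ay^2+by+c=0: sum = -b/a, product = c/a.
a=1, b=15, c=14
Sum = -(15)/1 = -15
Product = (14)/1 = 14


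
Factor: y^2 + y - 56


Roots satisfy r1 + r2 = -b/a = -1 and r1*r2 = c/a = -56.
So r1 = -8, r2 = 7.
y^2 + y - 56 = (y - r1)(y - r2) = (y + 8)(y - 7)


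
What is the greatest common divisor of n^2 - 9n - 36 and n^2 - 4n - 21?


Factor each:
  n^2 - 9n - 36 = (n + 3)(n - 12)
  n^2 - 4n - 21 = (n + 3)(n - 7)
Common monic factor: n + 3


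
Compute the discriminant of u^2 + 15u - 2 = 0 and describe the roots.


D = b^2 - 4ac = (15)^2 - 4(1)(-2) = 225 + 8 = 233
Since D > 0: two distinct irrational roots


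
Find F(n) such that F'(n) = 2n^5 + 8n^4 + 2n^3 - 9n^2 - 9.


Reverse power rule on each term:
  ∫ 2n^5 dn = (1/3)n^6
  ∫ 8n^4 dn = (8/5)n^5
  ∫ 2n^3 dn = (1/2)n^4
  ∫ -9n^2 dn = -3n^3
  ∫ -9 dn = -9n
F(n) = (1/3)n^6 + (8/5)n^5 + (1/2)n^4 - 3n^3 - 9n + C


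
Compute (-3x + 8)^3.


Expand (-3x + 8)^3 by repeated multiplication:
  (-3x + 8)^2 = 9x^2 - 48x + 64
= -27x^3 + 216x^2 - 576x + 512


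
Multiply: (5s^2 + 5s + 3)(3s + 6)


Distribute each term of the first polynomial:
  (5s^2)(3s + 6) = 15s^3 + 30s^2
  (5s)(3s + 6) = 15s^2 + 30s
  (3)(3s + 6) = 9s + 18
Sum: 15s^3 + 45s^2 + 39s + 18


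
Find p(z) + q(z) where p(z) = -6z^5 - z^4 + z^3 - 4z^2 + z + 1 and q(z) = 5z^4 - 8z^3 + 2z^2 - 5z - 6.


Align terms by degree and add:
  -6z^5 - z^4 + z^3 - 4z^2 + z + 1
+ 5z^4 - 8z^3 + 2z^2 - 5z - 6
= -6z^5 + 4z^4 - 7z^3 - 2z^2 - 4z - 5


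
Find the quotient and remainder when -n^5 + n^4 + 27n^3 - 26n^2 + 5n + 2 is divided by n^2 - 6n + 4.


(-n^5 + n^4 + 27n^3 - 26n^2 + 5n + 2) / (n^2 - 6n + 4)
Step 1: -n^3 * (n^2 - 6n + 4) = -n^5 + 6n^4 - 4n^3; subtract.
Step 2: -5n^2 * (n^2 - 6n + 4) = -5n^4 + 30n^3 - 20n^2; subtract.
Step 3: n * (n^2 - 6n + 4) = n^3 - 6n^2 + 4n; subtract.
Step 4: 0 * (n^2 - 6n + 4) = 0; subtract.
Quotient: -n^3 - 5n^2 + n, Remainder: n + 2


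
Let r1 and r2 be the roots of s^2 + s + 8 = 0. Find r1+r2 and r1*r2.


For as^2+bs+c=0: sum = -b/a, product = c/a.
a=1, b=1, c=8
Sum = -(1)/1 = -1
Product = (8)/1 = 8


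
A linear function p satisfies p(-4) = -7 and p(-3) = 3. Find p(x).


p(x) = mx + b. Using p(-4)=-7, p(-3)=3:
m = (-7 - 3)/(-4 + 3) = -10/-1 = 10
b = -7 - m*(-4) = -7 + 40 = 33
p(x) = 10x + 33


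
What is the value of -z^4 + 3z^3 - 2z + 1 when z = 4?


Using direct substitution:
  -1 * (4)^4 = -256
  3 * (4)^3 = 192
  0 * (4)^2 = 0
  -2 * (4)^1 = -8
  constant: 1
Sum = -256 + 192 + 0 - 8 + 1 = -71
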